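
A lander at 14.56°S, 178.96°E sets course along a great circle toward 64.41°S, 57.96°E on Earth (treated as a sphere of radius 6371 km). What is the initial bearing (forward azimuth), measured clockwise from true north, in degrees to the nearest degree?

202°

With φ₁ = -0.2541, φ₂ = -1.1242, Δλ = -2.1118 rad, the forward-azimuth formula gives
θ = atan2( sin Δλ cos φ₂ , cos φ₁ sin φ₂ − sin φ₁ cos φ₂ cos Δλ ) = atan2(-0.3702, -0.9289) = -158.27°.
Adding 360° brings this into [0°, 360°): 202°.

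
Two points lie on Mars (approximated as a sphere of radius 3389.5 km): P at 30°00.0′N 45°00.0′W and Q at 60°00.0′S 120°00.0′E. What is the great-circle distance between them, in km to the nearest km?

8776 km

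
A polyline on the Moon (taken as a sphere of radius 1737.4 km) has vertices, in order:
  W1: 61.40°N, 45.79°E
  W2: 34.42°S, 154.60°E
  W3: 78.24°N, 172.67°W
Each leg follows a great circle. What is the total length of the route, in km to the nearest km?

7366 km

Leg W1→W2: central angle 2.2441 rad, distance 3899.0 km.
Leg W2→W3: central angle 1.9954 rad, distance 3466.8 km.
Total: 3899.0 + 3466.8 ≈ 7366 km.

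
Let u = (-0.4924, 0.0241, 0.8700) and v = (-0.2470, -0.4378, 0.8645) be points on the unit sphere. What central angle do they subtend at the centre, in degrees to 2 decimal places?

30.32°

u·v = 0.8632; |u| = 1.0000, |v| = 1.0000.
cos θ = (u·v)/(|u||v|) = 0.8632, so θ = 30.32°.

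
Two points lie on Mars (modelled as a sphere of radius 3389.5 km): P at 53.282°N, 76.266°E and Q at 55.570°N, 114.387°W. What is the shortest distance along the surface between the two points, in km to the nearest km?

4188 km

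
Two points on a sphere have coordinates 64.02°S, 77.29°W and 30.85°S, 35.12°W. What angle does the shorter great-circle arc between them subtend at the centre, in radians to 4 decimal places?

0.7382 rad

With latitudes φ₁ = -64.020°, φ₂ = -30.850° and longitude difference Δλ = 42.170°:
Haversine: a = sin²(Δφ/2) + cos φ₁ cos φ₂ sin²(Δλ/2) = 0.0815 + (0.4381)(0.8585)(0.1294) = 0.13015.
Central angle c = 2·arcsin(√a) = 0.73816 rad.
So the angular separation is 0.7382 rad.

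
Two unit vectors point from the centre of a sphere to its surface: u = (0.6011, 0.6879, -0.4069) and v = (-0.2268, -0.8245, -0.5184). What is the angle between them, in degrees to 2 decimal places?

119.51°

u·v = -0.4926; |u| = 1.0000, |v| = 1.0000.
cos θ = (u·v)/(|u||v|) = -0.4925, so θ = 119.51°.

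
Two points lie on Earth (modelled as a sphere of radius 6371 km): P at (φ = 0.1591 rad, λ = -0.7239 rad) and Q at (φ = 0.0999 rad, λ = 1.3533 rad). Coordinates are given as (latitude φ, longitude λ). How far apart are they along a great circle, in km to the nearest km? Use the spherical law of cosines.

With latitudes φ₁ = 9.116°, φ₂ = 5.724° and longitude difference Δλ = 119.015°:
cos c = sin φ₁ sin φ₂ + cos φ₁ cos φ₂ cos Δλ = (0.1584)(0.0997) + (0.9874)(0.9950)(-0.4850) = -0.46072,
so c = arccos(-0.46072) = 2.04960 rad.
Distance = R·c = 6371 × 2.0496 ≈ 13058 km.

13058 km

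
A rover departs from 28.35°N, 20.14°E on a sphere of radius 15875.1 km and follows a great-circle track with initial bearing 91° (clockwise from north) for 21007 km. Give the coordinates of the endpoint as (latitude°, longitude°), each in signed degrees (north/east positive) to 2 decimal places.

5.82°, 97.15°

Angular distance δ = d/R = 21007/15875.1 = 1.32327 rad; initial bearing θ = 1.5882 rad.
sin φ₂ = sin φ₁ cos δ + cos φ₁ sin δ cos θ = (0.4749)(0.2450) + (0.8801)(0.9695)(-0.0175) = 0.1015, so φ₂ = 5.82°.
Δλ = atan2(sin θ sin δ cos φ₁, cos δ − sin φ₁ sin φ₂) = atan2(0.8531, 0.1968) = 77.008°.
λ₂ = 20.140° + 77.008° = 97.15°.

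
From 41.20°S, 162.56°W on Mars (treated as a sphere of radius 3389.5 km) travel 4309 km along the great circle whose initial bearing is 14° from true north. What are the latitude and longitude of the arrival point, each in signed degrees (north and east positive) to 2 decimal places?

30.21°, -147.05°

Angular distance δ = d/R = 4309/3389.5 = 1.27128 rad; initial bearing θ = 0.2443 rad.
sin φ₂ = sin φ₁ cos δ + cos φ₁ sin δ cos θ = (-0.6587)(0.2951) + (0.7524)(0.9555)(0.9703) = 0.5032, so φ₂ = 30.21°.
Δλ = atan2(sin θ sin δ cos φ₁, cos δ − sin φ₁ sin φ₂) = atan2(0.1739, 0.6265) = 15.515°.
λ₂ = -162.560° + 15.515° = -147.05°.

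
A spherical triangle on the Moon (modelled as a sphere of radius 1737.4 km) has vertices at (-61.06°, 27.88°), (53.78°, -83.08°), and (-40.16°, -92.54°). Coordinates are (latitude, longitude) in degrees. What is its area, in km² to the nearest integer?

Side lengths (central angles): a = 1.6457, b = 1.1841, c = 2.5120 rad; semiperimeter s = 2.6709.
By l'Huilier's theorem, tan(E/4) = √[tan(s/2) tan((s−a)/2) tan((s−b)/2) tan((s−c)/2)], giving spherical excess E = 1.5717 rad.
Area = E·R² = 1.5717 × (1737.4)² ≈ 4744197 km².

4744197 km²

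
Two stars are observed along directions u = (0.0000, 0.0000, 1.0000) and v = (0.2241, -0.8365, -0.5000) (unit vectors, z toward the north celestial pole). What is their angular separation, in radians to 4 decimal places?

2.0944 rad

u·v = -0.5000; |u| = 1.0000, |v| = 1.0000.
cos θ = (u·v)/(|u||v|) = -0.5000, so θ = 2.0944 rad.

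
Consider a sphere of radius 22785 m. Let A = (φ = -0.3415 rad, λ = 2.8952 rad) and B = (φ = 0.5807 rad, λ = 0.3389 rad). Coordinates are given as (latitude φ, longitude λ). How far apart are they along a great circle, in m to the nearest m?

In radians: φ₁ = -0.3415, φ₂ = 0.5807, Δλ = -146.465° = -2.5563 rad.
cos c = sin φ₁ sin φ₂ + cos φ₁ cos φ₂ cos Δλ = (-0.3349)(0.5486) + (0.9423)(0.8361)(-0.8336) = -0.84040,
so c = arccos(-0.84040) = 2.56882 rad.
Distance = R·c = 22785 × 2.5688 ≈ 58530 m.

58530 m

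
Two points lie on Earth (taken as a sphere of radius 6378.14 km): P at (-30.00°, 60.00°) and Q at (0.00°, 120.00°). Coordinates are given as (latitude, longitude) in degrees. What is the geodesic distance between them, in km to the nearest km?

7162 km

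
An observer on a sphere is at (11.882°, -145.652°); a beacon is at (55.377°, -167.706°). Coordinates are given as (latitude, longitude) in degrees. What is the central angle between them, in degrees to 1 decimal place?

46.8°

Let φ₁ = 0.2074 rad, φ₂ = 0.9665 rad, and Δλ = -0.3849 rad.
cos c = sin φ₁ sin φ₂ + cos φ₁ cos φ₂ cos Δλ = (0.2059)(0.8229) + (0.9786)(0.5682)(0.9268) = 0.68475,
so c = arccos(0.68475) = 0.81653 rad.
So the angular separation is 46.8°.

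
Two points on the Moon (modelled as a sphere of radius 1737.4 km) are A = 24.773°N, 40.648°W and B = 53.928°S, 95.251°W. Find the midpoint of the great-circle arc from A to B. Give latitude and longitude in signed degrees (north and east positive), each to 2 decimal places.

-16.22°, -61.67°

The central angle between A and B is δ = 1.5998 rad.
With f = 0.5, the slerp weights are sin((1−f)δ)/sin δ = 0.7176 and sin(fδ)/sin δ = 0.7176.
Weighted sum of the unit vectors: (0.7176)·(0.6889,-0.5915,0.4190) + (0.7176)·(-0.0539,-0.5863,-0.8083) = (0.4557, -0.8452, -0.2793).
Converting back: φ = atan2(z, √(x²+y²)) = -16.22°, λ = atan2(y, x) = -61.67°.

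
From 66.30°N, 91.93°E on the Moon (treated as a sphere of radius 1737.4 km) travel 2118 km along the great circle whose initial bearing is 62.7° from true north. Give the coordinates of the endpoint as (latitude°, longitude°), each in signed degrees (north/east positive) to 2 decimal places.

Angular distance δ = d/R = 2118/1737.4 = 1.21906 rad; initial bearing θ = 1.0943 rad.
sin φ₂ = sin φ₁ cos δ + cos φ₁ sin δ cos θ = (0.9157)(0.3445) + (0.4019)(0.9388)(0.4586) = 0.4885, so φ₂ = 29.24°.
Δλ = atan2(sin θ sin δ cos φ₁, cos δ − sin φ₁ sin φ₂) = atan2(0.3353, -0.1028) = 107.046°.
λ₂ = 91.930° + 107.046° = 198.98° → -161.02° after wrapping to (−180°, 180°].

29.24°, -161.02°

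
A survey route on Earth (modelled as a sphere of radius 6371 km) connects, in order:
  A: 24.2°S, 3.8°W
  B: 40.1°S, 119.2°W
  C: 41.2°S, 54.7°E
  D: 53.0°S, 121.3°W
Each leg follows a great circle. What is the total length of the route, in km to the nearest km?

Leg A→B: central angle 1.6060 rad, distance 10232.0 km.
Leg B→C: central angle 1.7193 rad, distance 10953.9 km.
Leg C→D: central angle 1.4964 rad, distance 9533.5 km.
Total: 10232.0 + 10953.9 + 9533.5 ≈ 30719 km.

30719 km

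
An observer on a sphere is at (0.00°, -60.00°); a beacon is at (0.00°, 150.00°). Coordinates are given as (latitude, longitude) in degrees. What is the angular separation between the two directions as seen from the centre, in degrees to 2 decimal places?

With latitudes φ₁ = 0.000°, φ₂ = 0.000° and longitude difference Δλ = -150.000°:
Haversine: a = sin²(Δφ/2) + cos φ₁ cos φ₂ sin²(Δλ/2) = 0.0000 + (1.0000)(1.0000)(0.9330) = 0.93301.
Central angle c = 2·arcsin(√a) = 2.61799 rad.
So the angular separation is 150.00°.

150.00°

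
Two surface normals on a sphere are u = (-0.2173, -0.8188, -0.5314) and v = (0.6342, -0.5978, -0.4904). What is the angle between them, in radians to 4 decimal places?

u·v = 0.6123; |u| = 1.0000, |v| = 1.0000.
cos θ = (u·v)/(|u||v|) = 0.6122, so θ = 0.9119 rad.

0.9119 rad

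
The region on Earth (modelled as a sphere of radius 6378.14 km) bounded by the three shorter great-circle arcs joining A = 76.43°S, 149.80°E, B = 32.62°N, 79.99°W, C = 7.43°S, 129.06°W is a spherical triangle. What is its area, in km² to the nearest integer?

Side lengths (central angles): a = 1.0730, b = 1.4085, c = 2.2805 rad; semiperimeter s = 2.3810.
By l'Huilier's theorem, tan(E/4) = √[tan(s/2) tan((s−a)/2) tan((s−b)/2) tan((s−c)/2)], giving spherical excess E = 0.8884 rad.
Area = E·R² = 0.8884 × (6378.14)² ≈ 36141947 km².

36141947 km²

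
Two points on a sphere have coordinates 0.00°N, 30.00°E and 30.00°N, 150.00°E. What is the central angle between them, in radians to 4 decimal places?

With latitudes φ₁ = 0.000°, φ₂ = 30.000° and longitude difference Δλ = 120.000°:
cos c = sin φ₁ sin φ₂ + cos φ₁ cos φ₂ cos Δλ = (0.0000)(0.5000) + (1.0000)(0.8660)(-0.5000) = -0.43301,
so c = arccos(-0.43301) = 2.01863 rad.
So the angular separation is 2.0186 rad.

2.0186 rad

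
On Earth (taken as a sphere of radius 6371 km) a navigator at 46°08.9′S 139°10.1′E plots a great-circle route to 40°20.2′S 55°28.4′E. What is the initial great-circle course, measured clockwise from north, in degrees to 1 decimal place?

242.9°

Δλ = -83.695° = -1.4608 rad.
y = sin Δλ · cos φ₂ = (-0.9940)(0.7623) = -0.7576
x = cos φ₁ sin φ₂ − sin φ₁ cos φ₂ cos Δλ = (0.6928)(-0.6473) − (-0.7211)(0.7623)(0.1098) = -0.3881
θ = atan2(y, x) = -117.12°; adding 360° gives 242.9°.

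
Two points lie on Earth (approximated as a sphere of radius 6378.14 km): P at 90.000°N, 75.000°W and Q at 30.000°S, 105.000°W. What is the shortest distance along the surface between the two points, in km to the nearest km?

Let φ₁ = 1.5708 rad, φ₂ = -0.5236 rad, and Δλ = -0.5236 rad.
Haversine: a = sin²(Δφ/2) + cos φ₁ cos φ₂ sin²(Δλ/2) = 0.7500 + (0.0000)(0.8660)(0.0670) = 0.75000.
Central angle c = 2·arcsin(√a) = 2.09440 rad.
Distance = R·c = 6378.14 × 2.0944 ≈ 13358 km.

13358 km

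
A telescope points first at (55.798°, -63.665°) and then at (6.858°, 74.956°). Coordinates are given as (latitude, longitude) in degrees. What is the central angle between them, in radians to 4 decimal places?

1.8965 rad

Let φ₁ = 0.9739 rad, φ₂ = 0.1197 rad, and Δλ = 2.4194 rad.
cos c = sin φ₁ sin φ₂ + cos φ₁ cos φ₂ cos Δλ = (0.8271)(0.1194) + (0.5621)(0.9928)(-0.7504) = -0.32001,
so c = arccos(-0.32001) = 1.89653 rad.
So the angular separation is 1.8965 rad.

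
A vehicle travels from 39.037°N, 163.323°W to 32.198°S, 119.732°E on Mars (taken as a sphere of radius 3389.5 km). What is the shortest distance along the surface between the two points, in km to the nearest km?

Let φ₁ = 0.6813 rad, φ₂ = -0.5620 rad, and Δλ = -1.3429 rad.
cos c = sin φ₁ sin φ₂ + cos φ₁ cos φ₂ cos Δλ = (0.6298)(-0.5328) + (0.7767)(0.8462)(0.2259) = -0.18713,
so c = arccos(-0.18713) = 1.75903 rad.
Distance = R·c = 3389.5 × 1.7590 ≈ 5962 km.

5962 km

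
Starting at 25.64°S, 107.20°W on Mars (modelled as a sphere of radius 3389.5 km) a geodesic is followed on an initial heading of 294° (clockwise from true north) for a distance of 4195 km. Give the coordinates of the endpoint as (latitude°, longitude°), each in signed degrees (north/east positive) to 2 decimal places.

Angular distance δ = d/R = 4195/3389.5 = 1.23765 rad; initial bearing θ = 5.1313 rad.
sin φ₂ = sin φ₁ cos δ + cos φ₁ sin δ cos θ = (-0.4327)(0.3270) + (0.9015)(0.9450)(0.4067) = 0.2050, so φ₂ = 11.83°.
Δλ = atan2(sin θ sin δ cos φ₁, cos δ − sin φ₁ sin φ₂) = atan2(-0.7783, 0.4157) = -61.891°.
λ₂ = -107.200° − 61.891° = -169.09°.

11.83°, -169.09°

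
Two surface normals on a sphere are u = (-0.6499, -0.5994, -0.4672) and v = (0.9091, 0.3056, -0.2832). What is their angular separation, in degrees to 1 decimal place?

u·v = -0.6417; |u| = 1.0000, |v| = 1.0000.
cos θ = (u·v)/(|u||v|) = -0.6417, so θ = 129.9°.

129.9°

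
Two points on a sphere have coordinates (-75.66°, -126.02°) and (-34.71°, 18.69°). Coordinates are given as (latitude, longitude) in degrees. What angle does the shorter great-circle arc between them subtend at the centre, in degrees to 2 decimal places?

With latitudes φ₁ = -75.660°, φ₂ = -34.710° and longitude difference Δλ = 144.710°:
cos c = sin φ₁ sin φ₂ + cos φ₁ cos φ₂ cos Δλ = (-0.9688)(-0.5694) + (0.2477)(0.8220)(-0.8162) = 0.38550,
so c = arccos(0.38550) = 1.17505 rad.
So the angular separation is 67.33°.

67.33°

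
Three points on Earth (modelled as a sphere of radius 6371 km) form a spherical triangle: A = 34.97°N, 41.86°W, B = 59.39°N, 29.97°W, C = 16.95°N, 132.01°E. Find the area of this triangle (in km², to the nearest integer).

Side lengths (central angles): a = 1.7847, b = 2.2297, c = 0.4474 rad; semiperimeter s = 2.2309.
By l'Huilier's theorem, tan(E/4) = √[tan(s/2) tan((s−a)/2) tan((s−b)/2) tan((s−c)/2)], giving spherical excess E = 0.0731 rad.
Area = E·R² = 0.0731 × (6371)² ≈ 2967037 km².

2967037 km²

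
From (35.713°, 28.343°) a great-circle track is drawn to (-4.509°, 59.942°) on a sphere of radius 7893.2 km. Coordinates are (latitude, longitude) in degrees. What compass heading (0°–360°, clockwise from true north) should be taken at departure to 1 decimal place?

137.0°

With φ₁ = 0.6233, φ₂ = -0.0787, Δλ = 0.5515 rad, the forward-azimuth formula gives
θ = atan2( sin Δλ cos φ₂ , cos φ₁ sin φ₂ − sin φ₁ cos φ₂ cos Δλ ) = atan2(0.5223, -0.5595) = 136.97°.
So the initial bearing is 137.0°.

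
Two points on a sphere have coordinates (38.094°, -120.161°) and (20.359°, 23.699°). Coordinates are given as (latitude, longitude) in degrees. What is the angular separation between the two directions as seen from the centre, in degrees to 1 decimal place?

Let φ₁ = 0.6649 rad, φ₂ = 0.3553 rad, and Δλ = 2.5108 rad.
Haversine: a = sin²(Δφ/2) + cos φ₁ cos φ₂ sin²(Δλ/2) = 0.0238 + (0.7870)(0.9375)(0.9038) = 0.69061.
Central angle c = 2·arcsin(√a) = 1.96191 rad.
So the angular separation is 112.4°.

112.4°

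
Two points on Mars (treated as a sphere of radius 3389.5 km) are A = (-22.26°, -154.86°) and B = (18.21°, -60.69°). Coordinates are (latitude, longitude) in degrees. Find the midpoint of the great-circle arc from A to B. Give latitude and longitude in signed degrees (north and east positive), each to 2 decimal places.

-2.97°, -106.97°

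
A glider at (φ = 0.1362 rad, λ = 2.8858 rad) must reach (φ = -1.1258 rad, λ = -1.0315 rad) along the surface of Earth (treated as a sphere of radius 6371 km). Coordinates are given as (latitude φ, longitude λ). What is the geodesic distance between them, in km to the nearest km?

12818 km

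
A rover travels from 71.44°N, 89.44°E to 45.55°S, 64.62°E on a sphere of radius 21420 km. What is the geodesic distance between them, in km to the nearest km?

44235 km

Let φ₁ = 1.2469 rad, φ₂ = -0.7950 rad, and Δλ = -0.4332 rad.
cos c = sin φ₁ sin φ₂ + cos φ₁ cos φ₂ cos Δλ = (0.9480)(-0.7139) + (0.3183)(0.7003)(0.9076) = -0.47442,
so c = arccos(-0.47442) = 2.06511 rad.
Distance = R·c = 21420 × 2.0651 ≈ 44235 km.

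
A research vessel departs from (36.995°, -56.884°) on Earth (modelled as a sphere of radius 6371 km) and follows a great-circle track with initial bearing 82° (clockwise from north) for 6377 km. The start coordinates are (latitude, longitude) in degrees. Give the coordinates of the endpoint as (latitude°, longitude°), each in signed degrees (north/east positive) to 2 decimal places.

24.72°, 9.74°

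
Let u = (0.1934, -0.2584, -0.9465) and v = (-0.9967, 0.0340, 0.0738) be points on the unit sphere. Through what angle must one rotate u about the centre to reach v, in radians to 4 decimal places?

1.8456 rad

u·v = -0.2714; |u| = 1.0000, |v| = 1.0000.
cos θ = (u·v)/(|u||v|) = -0.2714, so θ = 1.8456 rad.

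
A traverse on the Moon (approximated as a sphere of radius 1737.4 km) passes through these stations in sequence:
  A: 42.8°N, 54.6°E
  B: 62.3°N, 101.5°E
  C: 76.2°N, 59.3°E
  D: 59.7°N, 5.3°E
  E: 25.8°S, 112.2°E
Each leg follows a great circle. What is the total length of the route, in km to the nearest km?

Leg A→B: central angle 0.5834 rad, distance 1013.5 km.
Leg B→C: central angle 0.3423 rad, distance 594.8 km.
Leg C→D: central angle 0.4294 rad, distance 746.1 km.
Leg D→E: central angle 2.1035 rad, distance 3654.5 km.
Total: 1013.5 + 594.8 + 746.1 + 3654.5 ≈ 6009 km.

6009 km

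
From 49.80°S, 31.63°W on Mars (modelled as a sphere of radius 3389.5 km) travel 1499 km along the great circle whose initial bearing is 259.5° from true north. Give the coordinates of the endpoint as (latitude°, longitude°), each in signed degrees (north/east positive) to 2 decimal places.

-47.79°, -70.41°

Angular distance δ = d/R = 1499/3389.5 = 0.44225 rad; initial bearing θ = 4.5291 rad.
sin φ₂ = sin φ₁ cos δ + cos φ₁ sin δ cos θ = (-0.7638)(0.9038) + (0.6455)(0.4280)(-0.1822) = -0.7407, so φ₂ = -47.79°.
Δλ = atan2(sin θ sin δ cos φ₁, cos δ − sin φ₁ sin φ₂) = atan2(-0.2716, 0.3381) = -38.778°.
λ₂ = -31.630° − 38.778° = -70.41°.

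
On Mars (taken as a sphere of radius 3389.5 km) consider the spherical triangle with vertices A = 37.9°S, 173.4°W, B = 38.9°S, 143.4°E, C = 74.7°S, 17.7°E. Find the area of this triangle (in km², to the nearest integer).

4054339 km²

Side lengths (central angles): a = 1.0634, b = 1.1721, c = 0.5856 rad; semiperimeter s = 1.4106.
By l'Huilier's theorem, tan(E/4) = √[tan(s/2) tan((s−a)/2) tan((s−b)/2) tan((s−c)/2)], giving spherical excess E = 0.3529 rad.
Area = E·R² = 0.3529 × (3389.5)² ≈ 4054339 km².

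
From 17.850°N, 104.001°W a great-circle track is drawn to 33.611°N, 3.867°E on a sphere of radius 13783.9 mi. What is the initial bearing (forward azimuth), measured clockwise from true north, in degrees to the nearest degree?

Δλ = 107.868° = 1.8827 rad.
y = sin Δλ · cos φ₂ = (0.9518)(0.8328) = 0.7926
x = cos φ₁ sin φ₂ − sin φ₁ cos φ₂ cos Δλ = (0.9519)(0.5536) − (0.3065)(0.8328)(-0.3068) = 0.6052
θ = atan2(y, x) = 52.64°, so the bearing is 53°.

53°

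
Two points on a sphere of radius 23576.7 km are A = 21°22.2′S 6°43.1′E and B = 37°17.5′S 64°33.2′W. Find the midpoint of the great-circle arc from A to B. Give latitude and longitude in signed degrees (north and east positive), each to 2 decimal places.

-34.62°, -25.69°

Central angle δ = 1.0943 rad. Interpolating on the sphere with fraction f = 0.5:
P = [sin((1−f)δ)·A + sin(fδ)·B] / sin δ = 0.5855·A + 0.5855·B in Cartesian coordinates,
giving P = (0.7416, -0.3568, -0.5681), i.e. latitude -34.62°, longitude -25.69°.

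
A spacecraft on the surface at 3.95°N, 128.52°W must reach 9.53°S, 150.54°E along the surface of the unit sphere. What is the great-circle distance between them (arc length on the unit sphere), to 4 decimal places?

1.4268

With latitudes φ₁ = 3.950°, φ₂ = -9.530° and longitude difference Δλ = -80.940°:
Haversine: a = sin²(Δφ/2) + cos φ₁ cos φ₂ sin²(Δλ/2) = 0.0138 + (0.9976)(0.9862)(0.4213) = 0.42824.
Central angle c = 2·arcsin(√a) = 1.42678 rad.
On the unit sphere the arc length equals the central angle: 1.4268.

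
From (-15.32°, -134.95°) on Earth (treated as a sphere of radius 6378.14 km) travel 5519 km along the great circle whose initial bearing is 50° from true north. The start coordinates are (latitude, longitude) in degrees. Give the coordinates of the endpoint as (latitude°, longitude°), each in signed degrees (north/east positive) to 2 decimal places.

Angular distance δ = d/R = 5519/6378.14 = 0.86530 rad; initial bearing θ = 0.8727 rad.
sin φ₂ = sin φ₁ cos δ + cos φ₁ sin δ cos θ = (-0.2642)(0.6484) + (0.9645)(0.7613)(0.6428) = 0.3006, so φ₂ = 17.50°.
Δλ = atan2(sin θ sin δ cos φ₁, cos δ − sin φ₁ sin φ₂) = atan2(0.5625, 0.7278) = 37.696°.
λ₂ = -134.950° + 37.696° = -97.25°.

17.50°, -97.25°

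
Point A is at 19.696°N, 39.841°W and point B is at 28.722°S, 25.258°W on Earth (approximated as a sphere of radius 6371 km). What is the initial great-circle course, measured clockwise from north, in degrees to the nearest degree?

With φ₁ = 0.3438, φ₂ = -0.5013, Δλ = 0.2545 rad, the forward-azimuth formula gives
θ = atan2( sin Δλ cos φ₂ , cos φ₁ sin φ₂ − sin φ₁ cos φ₂ cos Δλ ) = atan2(0.2208, -0.7385) = 163.35°.
So the initial bearing is 163°.

163°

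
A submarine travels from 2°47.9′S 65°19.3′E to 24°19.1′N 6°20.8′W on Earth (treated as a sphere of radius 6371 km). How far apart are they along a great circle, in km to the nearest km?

8291 km

Let φ₁ = -0.0488 rad, φ₂ = 0.4244 rad, and Δλ = -1.2508 rad.
cos c = sin φ₁ sin φ₂ + cos φ₁ cos φ₂ cos Δλ = (-0.0488)(0.4118) + (0.9988)(0.9113)(0.3145) = 0.26616,
so c = arccos(0.26616) = 1.30138 rad.
Distance = R·c = 6371 × 1.3014 ≈ 8291 km.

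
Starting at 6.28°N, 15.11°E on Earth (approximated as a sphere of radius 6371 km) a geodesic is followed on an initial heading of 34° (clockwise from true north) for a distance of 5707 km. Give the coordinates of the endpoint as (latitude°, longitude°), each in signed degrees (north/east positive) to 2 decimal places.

45.37°, 53.53°

Angular distance δ = d/R = 5707/6371 = 0.89578 rad; initial bearing θ = 0.5934 rad.
sin φ₂ = sin φ₁ cos δ + cos φ₁ sin δ cos θ = (0.1094)(0.6249) + (0.9940)(0.7807)(0.8290) = 0.7117, so φ₂ = 45.37°.
Δλ = atan2(sin θ sin δ cos φ₁, cos δ − sin φ₁ sin φ₂) = atan2(0.4339, 0.5471) = 38.422°.
λ₂ = 15.110° + 38.422° = 53.53°.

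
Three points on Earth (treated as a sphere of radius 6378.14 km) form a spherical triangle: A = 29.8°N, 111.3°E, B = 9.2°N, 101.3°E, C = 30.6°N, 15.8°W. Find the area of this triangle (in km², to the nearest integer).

20008718 km²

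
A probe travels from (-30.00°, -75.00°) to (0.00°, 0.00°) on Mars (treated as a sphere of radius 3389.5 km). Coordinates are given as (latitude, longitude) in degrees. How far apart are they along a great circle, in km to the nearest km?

4558 km

In radians: φ₁ = -0.5236, φ₂ = 0.0000, Δλ = 75.000° = 1.3090 rad.
Haversine: a = sin²(Δφ/2) + cos φ₁ cos φ₂ sin²(Δλ/2) = 0.0670 + (0.8660)(1.0000)(0.3706) = 0.38793.
Central angle c = 2·arcsin(√a) = 1.34473 rad.
Distance = R·c = 3389.5 × 1.3447 ≈ 4558 km.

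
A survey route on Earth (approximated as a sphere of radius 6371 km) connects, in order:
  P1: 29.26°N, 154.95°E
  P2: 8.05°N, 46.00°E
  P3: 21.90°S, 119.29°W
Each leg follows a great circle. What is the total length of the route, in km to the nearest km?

29181 km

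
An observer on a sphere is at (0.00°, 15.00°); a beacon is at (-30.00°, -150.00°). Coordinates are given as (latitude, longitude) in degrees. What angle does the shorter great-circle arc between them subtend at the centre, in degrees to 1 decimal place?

With latitudes φ₁ = 0.000°, φ₂ = -30.000° and longitude difference Δλ = -165.000°:
Haversine: a = sin²(Δφ/2) + cos φ₁ cos φ₂ sin²(Δλ/2) = 0.0670 + (1.0000)(0.8660)(0.9830) = 0.91826.
Central angle c = 2·arcsin(√a) = 2.56169 rad.
So the angular separation is 146.8°.

146.8°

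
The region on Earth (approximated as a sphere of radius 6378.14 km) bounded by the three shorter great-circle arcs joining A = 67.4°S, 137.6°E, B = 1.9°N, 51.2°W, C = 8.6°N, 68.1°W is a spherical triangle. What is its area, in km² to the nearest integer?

Side lengths (central angles): a = 0.3160, b = 2.0720, c = 1.9934 rad; semiperimeter s = 2.1907.
By l'Huilier's theorem, tan(E/4) = √[tan(s/2) tan((s−a)/2) tan((s−b)/2) tan((s−c)/2)], giving spherical excess E = 0.4963 rad.
Area = E·R² = 0.4963 × (6378.14)² ≈ 20189406 km².

20189406 km²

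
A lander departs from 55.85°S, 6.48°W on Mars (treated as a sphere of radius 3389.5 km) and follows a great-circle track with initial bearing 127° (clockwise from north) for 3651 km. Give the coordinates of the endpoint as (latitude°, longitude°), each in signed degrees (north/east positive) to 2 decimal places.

-43.60°, 97.31°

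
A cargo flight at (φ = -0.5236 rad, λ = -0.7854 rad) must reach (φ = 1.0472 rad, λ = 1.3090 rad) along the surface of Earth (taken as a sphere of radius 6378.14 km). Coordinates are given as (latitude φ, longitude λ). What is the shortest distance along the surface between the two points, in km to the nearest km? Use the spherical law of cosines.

14528 km

Let φ₁ = -0.5236 rad, φ₂ = 1.0472 rad, and Δλ = 2.0944 rad.
cos c = sin φ₁ sin φ₂ + cos φ₁ cos φ₂ cos Δλ = (-0.5000)(0.8660) + (0.8660)(0.5000)(-0.5000) = -0.64952,
so c = arccos(-0.64952) = 2.27775 rad.
Distance = R·c = 6378.14 × 2.2778 ≈ 14528 km.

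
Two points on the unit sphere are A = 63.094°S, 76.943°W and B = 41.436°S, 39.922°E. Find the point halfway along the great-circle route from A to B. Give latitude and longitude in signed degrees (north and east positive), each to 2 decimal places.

The central angle between A and B is δ = 1.1187 rad.
With f = 0.5, the slerp weights are sin((1−f)δ)/sin δ = 0.5899 and sin(fδ)/sin δ = 0.5899.
Weighted sum of the unit vectors: (0.5899)·(0.1022,-0.4408,-0.8918) + (0.5899)·(0.5750,0.4811,-0.6618) = (0.3995, 0.0238, -0.9164).
Converting back: φ = atan2(z, √(x²+y²)) = -66.41°, λ = atan2(y, x) = 3.40°.

-66.41°, 3.40°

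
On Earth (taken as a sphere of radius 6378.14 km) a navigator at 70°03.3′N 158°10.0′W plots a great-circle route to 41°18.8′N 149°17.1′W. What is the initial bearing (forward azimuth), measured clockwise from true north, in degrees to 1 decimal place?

Δλ = 8.882° = 0.1550 rad.
y = sin Δλ · cos φ₂ = (0.1544)(0.7511) = 0.1160
x = cos φ₁ sin φ₂ − sin φ₁ cos φ₂ cos Δλ = (0.3411)(0.6602) − (0.9400)(0.7511)(0.9880) = -0.4724
θ = atan2(y, x) = 166.21°, so the bearing is 166.2°.

166.2°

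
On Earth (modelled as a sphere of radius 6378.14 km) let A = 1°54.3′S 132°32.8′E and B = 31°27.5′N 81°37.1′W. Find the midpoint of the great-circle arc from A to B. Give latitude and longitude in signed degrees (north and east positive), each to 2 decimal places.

41.01°, -168.96°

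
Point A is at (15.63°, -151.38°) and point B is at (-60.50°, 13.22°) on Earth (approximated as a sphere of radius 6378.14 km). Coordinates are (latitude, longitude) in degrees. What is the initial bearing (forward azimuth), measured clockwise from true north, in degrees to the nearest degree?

170°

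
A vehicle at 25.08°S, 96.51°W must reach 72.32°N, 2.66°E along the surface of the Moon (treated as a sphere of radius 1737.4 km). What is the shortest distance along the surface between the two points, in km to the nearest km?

3536 km

Let φ₁ = -0.4377 rad, φ₂ = 1.2622 rad, and Δλ = 1.7308 rad.
cos c = sin φ₁ sin φ₂ + cos φ₁ cos φ₂ cos Δλ = (-0.4239)(0.9528) + (0.9057)(0.3037)(-0.1594) = -0.44770,
so c = arccos(-0.44770) = 2.03499 rad.
Distance = R·c = 1737.4 × 2.0350 ≈ 3536 km.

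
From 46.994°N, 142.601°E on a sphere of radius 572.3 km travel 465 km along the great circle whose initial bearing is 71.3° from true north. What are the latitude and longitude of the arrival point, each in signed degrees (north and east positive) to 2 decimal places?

Angular distance δ = d/R = 465/572.3 = 0.81251 rad; initial bearing θ = 1.2444 rad.
sin φ₂ = sin φ₁ cos δ + cos φ₁ sin δ cos θ = (0.7313)(0.6877) + (0.6821)(0.7260)(0.3206) = 0.6617, so φ₂ = 41.43°.
Δλ = atan2(sin θ sin δ cos φ₁, cos δ − sin φ₁ sin φ₂) = atan2(0.4691, 0.2038) = 66.513°.
λ₂ = 142.601° + 66.513° = 209.11° → -150.89° after wrapping to (−180°, 180°].

41.43°, -150.89°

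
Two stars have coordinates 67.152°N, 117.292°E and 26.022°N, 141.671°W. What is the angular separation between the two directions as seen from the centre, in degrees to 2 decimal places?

70.28°

With latitudes φ₁ = 67.152°, φ₂ = 26.022° and longitude difference Δλ = 101.037°:
Haversine: a = sin²(Δφ/2) + cos φ₁ cos φ₂ sin²(Δλ/2) = 0.1234 + (0.3883)(0.8986)(0.5957) = 0.33125.
Central angle c = 2·arcsin(√a) = 1.22654 rad.
So the angular separation is 70.28°.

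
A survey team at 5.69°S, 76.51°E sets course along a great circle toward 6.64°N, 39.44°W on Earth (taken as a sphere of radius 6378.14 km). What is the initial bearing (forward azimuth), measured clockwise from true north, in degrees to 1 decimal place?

Δλ = -115.950° = -2.0237 rad.
y = sin Δλ · cos φ₂ = (-0.8992)(0.9933) = -0.8931
x = cos φ₁ sin φ₂ − sin φ₁ cos φ₂ cos Δλ = (0.9951)(0.1156) − (-0.0991)(0.9933)(-0.4376) = 0.0720
θ = atan2(y, x) = -85.39°; adding 360° gives 274.6°.

274.6°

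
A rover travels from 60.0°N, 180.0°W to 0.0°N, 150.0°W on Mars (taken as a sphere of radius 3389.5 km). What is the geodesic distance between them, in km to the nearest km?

3806 km

With latitudes φ₁ = 60.000°, φ₂ = 0.000° and longitude difference Δλ = 30.000°:
cos c = sin φ₁ sin φ₂ + cos φ₁ cos φ₂ cos Δλ = (0.8660)(0.0000) + (0.5000)(1.0000)(0.8660) = 0.43301,
so c = arccos(0.43301) = 1.12296 rad.
Distance = R·c = 3389.5 × 1.1230 ≈ 3806 km.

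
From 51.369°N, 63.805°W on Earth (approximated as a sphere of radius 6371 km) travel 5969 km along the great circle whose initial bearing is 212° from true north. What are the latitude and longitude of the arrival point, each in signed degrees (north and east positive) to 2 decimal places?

2.07°, -89.10°

Angular distance δ = d/R = 5969/6371 = 0.93690 rad; initial bearing θ = 3.7001 rad.
sin φ₂ = sin φ₁ cos δ + cos φ₁ sin δ cos θ = (0.7812)(0.5923) + (0.6243)(0.8057)(-0.8480) = 0.0361, so φ₂ = 2.07°.
Δλ = atan2(sin θ sin δ cos φ₁, cos δ − sin φ₁ sin φ₂) = atan2(-0.2666, 0.5641) = -25.293°.
λ₂ = -63.805° − 25.293° = -89.10°.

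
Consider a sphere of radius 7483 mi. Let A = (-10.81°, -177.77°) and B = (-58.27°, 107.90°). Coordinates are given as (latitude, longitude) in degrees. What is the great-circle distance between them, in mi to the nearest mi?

9482 mi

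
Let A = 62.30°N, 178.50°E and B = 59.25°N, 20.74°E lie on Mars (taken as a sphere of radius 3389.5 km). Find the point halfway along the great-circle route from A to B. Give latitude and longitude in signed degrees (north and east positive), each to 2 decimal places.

83.67°, 86.01°

Central angle δ = 0.9993 rad. Interpolating on the sphere with fraction f = 0.5:
P = [sin((1−f)δ)·A + sin(fδ)·B] / sin δ = 0.5696·A + 0.5696·B in Cartesian coordinates,
giving P = (0.0077, 0.1101, 0.9939), i.e. latitude 83.67°, longitude 86.01°.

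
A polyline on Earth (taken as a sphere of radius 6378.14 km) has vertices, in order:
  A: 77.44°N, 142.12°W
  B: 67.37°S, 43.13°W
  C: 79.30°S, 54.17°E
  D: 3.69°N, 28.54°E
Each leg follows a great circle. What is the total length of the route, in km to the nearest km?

Leg A→B: central angle 2.7238 rad, distance 17372.9 km.
Leg B→C: central angle 0.4559 rad, distance 2907.5 km.
Leg C→D: central angle 1.4668 rad, distance 9355.4 km.
Total: 17372.9 + 2907.5 + 9355.4 ≈ 29636 km.

29636 km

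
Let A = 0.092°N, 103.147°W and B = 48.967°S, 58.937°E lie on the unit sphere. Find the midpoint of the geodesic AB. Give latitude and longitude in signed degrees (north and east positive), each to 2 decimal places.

-60.48°, -74.86°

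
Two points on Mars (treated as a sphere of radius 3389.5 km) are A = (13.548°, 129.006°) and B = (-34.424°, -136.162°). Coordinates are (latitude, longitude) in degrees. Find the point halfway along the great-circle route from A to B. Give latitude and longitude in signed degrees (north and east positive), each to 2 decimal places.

Central angle δ = 1.7721 rad. Interpolating on the sphere with fraction f = 0.5:
P = [sin((1−f)δ)·A + sin(fδ)·B] / sin δ = 0.7906·A + 0.7906·B in Cartesian coordinates,
giving P = (-0.9541, 0.1456, -0.2617), i.e. latitude -15.17°, longitude 171.33°.

-15.17°, 171.33°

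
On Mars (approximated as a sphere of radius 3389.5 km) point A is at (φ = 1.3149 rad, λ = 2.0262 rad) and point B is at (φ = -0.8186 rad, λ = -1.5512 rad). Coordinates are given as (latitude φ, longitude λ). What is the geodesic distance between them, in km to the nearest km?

8855 km

In radians: φ₁ = 1.3149, φ₂ = -0.8186, Δλ = 155.030° = 2.7058 rad.
cos c = sin φ₁ sin φ₂ + cos φ₁ cos φ₂ cos Δλ = (0.9674)(-0.7302) + (0.2531)(0.6832)(-0.9065) = -0.86319,
so c = arccos(-0.86319) = 2.61234 rad.
Distance = R·c = 3389.5 × 2.6123 ≈ 8855 km.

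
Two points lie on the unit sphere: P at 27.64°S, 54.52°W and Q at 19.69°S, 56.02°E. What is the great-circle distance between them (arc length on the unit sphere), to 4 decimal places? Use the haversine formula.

Let φ₁ = -0.4824 rad, φ₂ = -0.3437 rad, and Δλ = 1.9293 rad.
Haversine: a = sin²(Δφ/2) + cos φ₁ cos φ₂ sin²(Δλ/2) = 0.0048 + (0.8859)(0.9415)(0.6754) = 0.56817.
Central angle c = 2·arcsin(√a) = 1.70756 rad.
On the unit sphere the arc length equals the central angle: 1.7076.

1.7076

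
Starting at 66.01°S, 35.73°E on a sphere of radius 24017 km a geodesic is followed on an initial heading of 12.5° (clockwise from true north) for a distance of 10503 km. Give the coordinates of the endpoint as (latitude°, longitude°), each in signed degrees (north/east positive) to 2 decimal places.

Angular distance δ = d/R = 10503/24017 = 0.43732 rad; initial bearing θ = 0.2182 rad.
sin φ₂ = sin φ₁ cos δ + cos φ₁ sin δ cos θ = (-0.9136)(0.9059) + (0.4066)(0.4235)(0.9763) = -0.6595, so φ₂ = -41.26°.
Δλ = atan2(sin θ sin δ cos φ₁, cos δ − sin φ₁ sin φ₂) = atan2(0.0373, 0.3033) = 7.004°.
λ₂ = 35.730° + 7.004° = 42.73°.

-41.26°, 42.73°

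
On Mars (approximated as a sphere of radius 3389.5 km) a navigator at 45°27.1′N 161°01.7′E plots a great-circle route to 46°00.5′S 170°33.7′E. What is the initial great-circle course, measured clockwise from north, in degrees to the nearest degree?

173°

With φ₁ = 0.7933, φ₂ = -0.8030, Δλ = 0.1664 rad, the forward-azimuth formula gives
θ = atan2( sin Δλ cos φ₂ , cos φ₁ sin φ₂ − sin φ₁ cos φ₂ cos Δλ ) = atan2(0.1150, -0.9928) = 173.39°.
So the initial bearing is 173°.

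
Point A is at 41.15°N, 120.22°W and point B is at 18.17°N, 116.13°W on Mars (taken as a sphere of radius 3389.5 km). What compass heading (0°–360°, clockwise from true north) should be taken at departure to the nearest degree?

With φ₁ = 0.7182, φ₂ = 0.3171, Δλ = 0.0714 rad, the forward-azimuth formula gives
θ = atan2( sin Δλ cos φ₂ , cos φ₁ sin φ₂ − sin φ₁ cos φ₂ cos Δλ ) = atan2(0.0678, -0.3888) = 170.11°.
So the initial bearing is 170°.

170°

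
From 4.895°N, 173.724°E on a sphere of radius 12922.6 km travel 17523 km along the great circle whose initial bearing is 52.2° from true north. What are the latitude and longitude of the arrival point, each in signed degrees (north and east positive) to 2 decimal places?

Angular distance δ = d/R = 17523/12922.6 = 1.35600 rad; initial bearing θ = 0.9111 rad.
sin φ₂ = sin φ₁ cos δ + cos φ₁ sin δ cos θ = (0.0853)(0.2132) + (0.9964)(0.9770)(0.6129) = 0.6148, so φ₂ = 37.94°.
Δλ = atan2(sin θ sin δ cos φ₁, cos δ − sin φ₁ sin φ₂) = atan2(0.7692, 0.1607) = 78.200°.
λ₂ = 173.724° + 78.200° = 251.92° → -108.08° after wrapping to (−180°, 180°].

37.94°, -108.08°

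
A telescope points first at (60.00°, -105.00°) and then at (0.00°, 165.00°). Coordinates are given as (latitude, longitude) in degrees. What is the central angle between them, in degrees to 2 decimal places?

90.00°

In radians: φ₁ = 1.0472, φ₂ = 0.0000, Δλ = -90.000° = -1.5708 rad.
Haversine: a = sin²(Δφ/2) + cos φ₁ cos φ₂ sin²(Δλ/2) = 0.2500 + (0.5000)(1.0000)(0.5000) = 0.50000.
Central angle c = 2·arcsin(√a) = 1.57080 rad.
So the angular separation is 90.00°.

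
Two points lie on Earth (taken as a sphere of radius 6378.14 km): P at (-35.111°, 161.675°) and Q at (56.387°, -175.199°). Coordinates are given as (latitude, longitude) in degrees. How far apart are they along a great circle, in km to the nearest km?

In radians: φ₁ = -0.6128, φ₂ = 0.9841, Δλ = 23.126° = 0.4036 rad.
cos c = sin φ₁ sin φ₂ + cos φ₁ cos φ₂ cos Δλ = (-0.5752)(0.8328) + (0.8180)(0.5536)(0.9196) = -0.06253,
so c = arccos(-0.06253) = 1.63337 rad.
Distance = R·c = 6378.14 × 1.6334 ≈ 10418 km.

10418 km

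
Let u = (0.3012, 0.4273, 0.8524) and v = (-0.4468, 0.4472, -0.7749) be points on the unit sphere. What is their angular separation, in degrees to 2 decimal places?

127.16°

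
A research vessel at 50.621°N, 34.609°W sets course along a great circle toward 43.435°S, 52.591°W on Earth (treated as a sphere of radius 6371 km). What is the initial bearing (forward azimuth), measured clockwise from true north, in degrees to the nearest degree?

193°

Δλ = -17.982° = -0.3138 rad.
y = sin Δλ · cos φ₂ = (-0.3087)(0.7262) = -0.2242
x = cos φ₁ sin φ₂ − sin φ₁ cos φ₂ cos Δλ = (0.6344)(-0.6875) − (0.7730)(0.7262)(0.9512) = -0.9701
θ = atan2(y, x) = -166.99°; adding 360° gives 193°.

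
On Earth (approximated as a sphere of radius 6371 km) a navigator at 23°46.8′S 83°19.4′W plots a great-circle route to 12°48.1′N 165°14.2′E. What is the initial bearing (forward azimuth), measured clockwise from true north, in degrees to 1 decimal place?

Δλ = -111.440° = -1.9450 rad.
y = sin Δλ · cos φ₂ = (-0.9308)(0.9751) = -0.9077
x = cos φ₁ sin φ₂ − sin φ₁ cos φ₂ cos Δλ = (0.9151)(0.2216) − (-0.4032)(0.9751)(-0.3655) = 0.0590
θ = atan2(y, x) = -86.28°; adding 360° gives 273.7°.

273.7°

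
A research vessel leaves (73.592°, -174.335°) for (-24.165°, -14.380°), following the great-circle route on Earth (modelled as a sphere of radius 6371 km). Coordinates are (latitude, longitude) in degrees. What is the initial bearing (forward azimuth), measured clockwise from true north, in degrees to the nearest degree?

Δλ = 159.955° = 2.7917 rad.
y = sin Δλ · cos φ₂ = (0.3428)(0.9124) = 0.3127
x = cos φ₁ sin φ₂ − sin φ₁ cos φ₂ cos Δλ = (0.2825)(-0.4094) − (0.9593)(0.9124)(-0.9394) = 0.7066
θ = atan2(y, x) = 23.87°, so the bearing is 24°.

24°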